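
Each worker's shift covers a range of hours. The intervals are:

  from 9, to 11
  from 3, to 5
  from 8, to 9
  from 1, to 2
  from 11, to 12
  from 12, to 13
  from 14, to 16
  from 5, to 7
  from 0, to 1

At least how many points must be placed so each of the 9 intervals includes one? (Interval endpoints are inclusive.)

Process intervals by earliest right end; each time one isn't hit yet, stab at its right endpoint.
Sorted: [0,1] [1,2] [3,5] [5,7] [8,9] [9,11] [11,12] [12,13] [14,16]
{[0,1],[1,2]} hit by 1; {[3,5],[5,7]} hit by 5; {[8,9],[9,11]} hit by 9; {[11,12],[12,13]} hit by 12; {[14,16]} hit by 16.
Points: 1, 5, 9, 12, 16 (5 total).

5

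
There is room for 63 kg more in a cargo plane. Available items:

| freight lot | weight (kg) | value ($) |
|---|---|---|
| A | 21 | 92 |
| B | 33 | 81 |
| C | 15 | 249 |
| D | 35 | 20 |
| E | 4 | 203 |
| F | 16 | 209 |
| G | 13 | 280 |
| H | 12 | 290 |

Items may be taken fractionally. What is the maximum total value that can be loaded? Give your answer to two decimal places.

Greedy by value/weight ratio, highest first.
Order: E (203/4=50.75) > H (290/12=24.17) > G (280/13=21.54) > C (249/15=16.60) > F (209/16=13.06) > A (92/21=4.38) > B (81/33=2.45) > D (20/35=0.57)
Fill: take E (4 @ 203) → take H (12 @ 290) → take G (13 @ 280) → take C (15 @ 249) → take F (16 @ 209) → take 3/21 of A → 13.14; 63/63 used.
Total value = 1244.14

1244.14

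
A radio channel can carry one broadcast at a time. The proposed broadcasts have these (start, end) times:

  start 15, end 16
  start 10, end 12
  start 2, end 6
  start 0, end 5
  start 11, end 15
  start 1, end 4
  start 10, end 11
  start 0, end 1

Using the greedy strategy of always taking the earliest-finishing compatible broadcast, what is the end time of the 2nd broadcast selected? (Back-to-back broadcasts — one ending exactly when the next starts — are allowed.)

Order by finish time; keep every interval that doesn't clash with the previous kept one.
By end time: (0,1), (1,4), (0,5), (2,6), (10,11), (10,12), (11,15), (15,16).
Pick (0,1); next start ≥ 1 → (1,4); next start ≥ 4 → (10,11); next start ≥ 11 → (11,15); next start ≥ 15 → (15,16).
Selected: (0,1) (1,4) (10,11) (11,15) (15,16)

4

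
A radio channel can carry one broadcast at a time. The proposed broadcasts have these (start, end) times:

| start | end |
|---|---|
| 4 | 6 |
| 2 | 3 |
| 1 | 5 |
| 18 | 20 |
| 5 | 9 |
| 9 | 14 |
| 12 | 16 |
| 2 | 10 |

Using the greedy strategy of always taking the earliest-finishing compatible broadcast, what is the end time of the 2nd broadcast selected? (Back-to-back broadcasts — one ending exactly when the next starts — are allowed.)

Order by finish time; keep every interval that doesn't clash with the previous kept one.
By end time: (2,3), (1,5), (4,6), (5,9), (2,10), (9,14), (12,16), (18,20).
Pick (2,3); next start ≥ 3 → (4,6); next start ≥ 6 → (9,14); next start ≥ 14 → (18,20).
Selected: (2,3) (4,6) (9,14) (18,20)

6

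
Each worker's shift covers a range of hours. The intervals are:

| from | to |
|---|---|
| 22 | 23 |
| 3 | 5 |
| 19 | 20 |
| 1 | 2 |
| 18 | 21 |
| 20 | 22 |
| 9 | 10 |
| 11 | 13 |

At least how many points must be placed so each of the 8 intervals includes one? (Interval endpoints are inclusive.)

6

Sort by right endpoint; whenever an interval is uncovered, place a point at its right end.
By right end: [1,2]  [3,5]  [9,10]  [11,13]  [19,20]  [18,21]  [20,22]  [22,23]
[1,2] uncovered → point at 2; [3,5] uncovered → point at 5; [9,10] uncovered → point at 10; [11,13] uncovered → point at 13; [19,20] uncovered → point at 20; [22,23] uncovered → point at 23.
Points: 2, 5, 10, 13, 20, 23 (6 total).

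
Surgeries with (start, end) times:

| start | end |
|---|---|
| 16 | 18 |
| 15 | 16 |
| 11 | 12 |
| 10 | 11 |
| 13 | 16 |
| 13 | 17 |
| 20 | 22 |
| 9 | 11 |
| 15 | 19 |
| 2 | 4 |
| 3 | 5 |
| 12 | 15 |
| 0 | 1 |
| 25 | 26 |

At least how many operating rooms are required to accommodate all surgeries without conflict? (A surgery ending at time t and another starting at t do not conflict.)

The answer is the maximum number of intervals overlapping at any instant.
starts: [0, 2, 3, 9, 10, 11, 12, 13, 13, 15, 15, 16, 20, 25]
ends:   [1, 4, 5, 11, 11, 12, 15, 16, 16, 17, 18, 19, 22, 26]
s0→1 e1→0 s2→1 s3→2 e4→1 e5→0 s9→1 s10→2 e11→1 e11→0 s11→1 e12→0 s12→1 s13→2 s13→3 e15→2 s15→3 s15→4  — peak 4.

4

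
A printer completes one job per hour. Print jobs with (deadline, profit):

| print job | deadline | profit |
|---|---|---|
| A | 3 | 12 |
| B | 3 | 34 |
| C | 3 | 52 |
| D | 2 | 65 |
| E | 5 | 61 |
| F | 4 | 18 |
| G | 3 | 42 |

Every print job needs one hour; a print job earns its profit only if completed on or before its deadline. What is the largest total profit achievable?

238

Take jobs in profit order; each goes to the latest open slot no later than its deadline.
By profit: D(d2,65), E(d5,61), C(d3,52), G(d3,42), B(d3,34), F(d4,18), A(d3,12)
D→slot 2; E→slot 5; C→slot 3; G→slot 1; B skipped; F→slot 4; A skipped.
Profit = 42 + 65 + 52 + 18 + 61 = 238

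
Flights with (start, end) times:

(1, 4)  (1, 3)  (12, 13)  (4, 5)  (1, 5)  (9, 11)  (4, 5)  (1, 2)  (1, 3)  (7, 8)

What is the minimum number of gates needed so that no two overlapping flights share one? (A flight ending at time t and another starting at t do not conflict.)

5

starts: [1, 1, 1, 1, 1, 4, 4, 7, 9, 12]
ends:   [2, 3, 3, 4, 5, 5, 5, 8, 11, 13]
s1→1 s1→2 s1→3 s1→4 s1→5  — peak 5.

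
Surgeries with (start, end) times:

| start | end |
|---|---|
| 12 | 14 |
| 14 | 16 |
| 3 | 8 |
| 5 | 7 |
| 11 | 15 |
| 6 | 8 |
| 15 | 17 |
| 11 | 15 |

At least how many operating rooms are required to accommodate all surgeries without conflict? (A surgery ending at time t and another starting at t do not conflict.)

Count concurrent intervals with a sweep; the peak is the room count.
Events (time:±→running): 3:+→1 5:+→2 6:+→3 … peak 3.

3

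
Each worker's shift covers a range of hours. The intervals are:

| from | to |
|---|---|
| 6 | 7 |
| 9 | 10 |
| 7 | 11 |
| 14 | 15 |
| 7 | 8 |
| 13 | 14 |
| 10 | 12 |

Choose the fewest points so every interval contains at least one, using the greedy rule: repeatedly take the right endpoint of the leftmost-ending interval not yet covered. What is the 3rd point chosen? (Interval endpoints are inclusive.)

14

Sort by right endpoint; whenever an interval is uncovered, place a point at its right end.
Sorted: [6,7] [7,8] [9,10] [7,11] [10,12] [13,14] [14,15]
{[6,7],[7,8]} hit by 7; {[9,10],[7,11],[10,12]} hit by 10; {[13,14],[14,15]} hit by 14.
Points: 7, 10, 14 (3 total).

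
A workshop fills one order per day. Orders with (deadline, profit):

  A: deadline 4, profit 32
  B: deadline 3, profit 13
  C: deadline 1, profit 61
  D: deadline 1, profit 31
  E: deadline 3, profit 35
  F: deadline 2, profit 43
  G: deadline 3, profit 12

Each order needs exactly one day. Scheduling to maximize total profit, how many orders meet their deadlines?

Take jobs in profit order; each goes to the latest open slot no later than its deadline.
Profit order: C=61 F=43 E=35 A=32 D=31 B=13 G=12
Assign: C→slot 1, F→slot 2, E→slot 3, A→slot 4, D skipped, B skipped, G skipped.
Slots: [1:C] [2:F] [3:E] [4:A]
4 of 7 scheduled.

4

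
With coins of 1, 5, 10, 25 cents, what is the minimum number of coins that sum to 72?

Greedy: take as many of the largest coin as possible, then repeat with the remainder.
72 = 2×25 + 2×10 + 2×1
Total coins = 2 + 2 + 2 = 6

6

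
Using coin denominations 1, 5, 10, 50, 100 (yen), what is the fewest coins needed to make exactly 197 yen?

197 − 1×100→97 − 1×50→47 − 4×10→7 − 1×5→2 − 2×1→0
Total coins = 1 + 1 + 4 + 1 + 2 = 9

9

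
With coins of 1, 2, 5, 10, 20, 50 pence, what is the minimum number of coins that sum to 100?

Greedy: take as many of the largest coin as possible, then repeat with the remainder.
100 = 2×50
Total coins = 2 = 2

2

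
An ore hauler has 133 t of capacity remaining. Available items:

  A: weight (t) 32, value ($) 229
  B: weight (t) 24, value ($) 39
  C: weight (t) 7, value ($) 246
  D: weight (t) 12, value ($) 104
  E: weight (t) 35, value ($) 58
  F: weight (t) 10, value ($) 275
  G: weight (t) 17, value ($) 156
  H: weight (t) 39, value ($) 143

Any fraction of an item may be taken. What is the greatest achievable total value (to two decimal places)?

Sort by value per unit weight and fill in that order.
Ratios (sorted): C 35.14, F 27.50, G 9.18, D 8.67, A 7.16, H 3.67, E 1.66, B 1.62
take C (7 @ 246); take F (10 @ 275); take G (17 @ 156); take D (12 @ 104); take A (32 @ 229); take H (39 @ 143); take 16/35 of E → 26.51. Capacity used 133/133.
Total value = 1179.51

1179.51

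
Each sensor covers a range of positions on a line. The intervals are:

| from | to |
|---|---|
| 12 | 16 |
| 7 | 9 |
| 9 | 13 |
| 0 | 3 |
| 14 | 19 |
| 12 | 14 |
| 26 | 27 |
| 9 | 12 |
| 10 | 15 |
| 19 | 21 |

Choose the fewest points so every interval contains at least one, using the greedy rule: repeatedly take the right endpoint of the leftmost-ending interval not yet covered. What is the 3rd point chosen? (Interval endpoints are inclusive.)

By right end: [0,3]  [7,9]  [9,12]  [9,13]  [12,14]  [10,15]  [12,16]  [14,19]  [19,21]  [26,27]
[0,3] uncovered → point at 3; [7,9] uncovered → point at 9; [12,14] uncovered → point at 14; [19,21] uncovered → point at 21; [26,27] uncovered → point at 27.
Points: 3, 9, 14, 21, 27 (5 total).

14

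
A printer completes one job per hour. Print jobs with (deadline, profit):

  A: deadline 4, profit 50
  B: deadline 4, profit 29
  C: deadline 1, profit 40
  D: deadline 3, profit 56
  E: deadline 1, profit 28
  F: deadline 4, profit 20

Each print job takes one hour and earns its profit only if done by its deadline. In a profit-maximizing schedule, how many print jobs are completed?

Take jobs in profit order; each goes to the latest open slot no later than its deadline.
By profit: D(d3,56), A(d4,50), C(d1,40), B(d4,29), E(d1,28), F(d4,20)
D→slot 3; A→slot 4; C→slot 1; B→slot 2; E skipped; F skipped.
4 of 6 scheduled.

4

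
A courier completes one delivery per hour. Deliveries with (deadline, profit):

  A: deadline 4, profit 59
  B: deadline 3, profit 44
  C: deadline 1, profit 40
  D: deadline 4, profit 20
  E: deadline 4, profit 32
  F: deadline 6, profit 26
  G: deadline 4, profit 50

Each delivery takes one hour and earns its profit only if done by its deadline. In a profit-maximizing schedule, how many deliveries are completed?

5

Profit order: A=59 G=50 B=44 C=40 E=32 F=26 D=20
Assign: A→slot 4, G→slot 3, B→slot 2, C→slot 1, E skipped, F→slot 6, D skipped.
Slots: [1:C] [2:B] [3:G] [4:A] [6:F]
5 of 7 scheduled.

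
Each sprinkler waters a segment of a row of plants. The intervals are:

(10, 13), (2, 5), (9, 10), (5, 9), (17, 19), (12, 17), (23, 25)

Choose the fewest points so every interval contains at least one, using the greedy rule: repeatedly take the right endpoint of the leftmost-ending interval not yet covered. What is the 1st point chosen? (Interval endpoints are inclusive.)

Sorted: [2,5] [5,9] [9,10] [10,13] [12,17] [17,19] [23,25]
{[2,5],[5,9]} hit by 5; {[9,10],[10,13]} hit by 10; {[12,17],[17,19]} hit by 17; {[23,25]} hit by 25.
Points: 5, 10, 17, 25 (4 total).

5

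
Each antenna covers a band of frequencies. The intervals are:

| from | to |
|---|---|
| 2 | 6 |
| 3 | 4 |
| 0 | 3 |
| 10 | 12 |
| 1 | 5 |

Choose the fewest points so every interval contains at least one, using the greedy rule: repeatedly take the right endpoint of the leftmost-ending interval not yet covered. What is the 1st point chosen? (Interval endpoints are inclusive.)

3

By right end: [0,3]  [3,4]  [1,5]  [2,6]  [10,12]
[0,3] uncovered → point at 3; [10,12] uncovered → point at 12.
Points: 3, 12 (2 total).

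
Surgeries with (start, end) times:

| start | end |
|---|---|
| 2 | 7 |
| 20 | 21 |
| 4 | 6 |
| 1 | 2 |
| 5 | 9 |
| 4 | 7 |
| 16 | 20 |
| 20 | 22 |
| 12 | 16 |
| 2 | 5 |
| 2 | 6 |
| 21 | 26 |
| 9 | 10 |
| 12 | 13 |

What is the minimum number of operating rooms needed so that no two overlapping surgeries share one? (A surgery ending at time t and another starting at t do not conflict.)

5

The answer is the maximum number of intervals overlapping at any instant.
Events (time:±→running): 1:+→1 2:-→0 2:+→1 2:+→2 2:+→3 4:+→4 4:+→5 … peak 5.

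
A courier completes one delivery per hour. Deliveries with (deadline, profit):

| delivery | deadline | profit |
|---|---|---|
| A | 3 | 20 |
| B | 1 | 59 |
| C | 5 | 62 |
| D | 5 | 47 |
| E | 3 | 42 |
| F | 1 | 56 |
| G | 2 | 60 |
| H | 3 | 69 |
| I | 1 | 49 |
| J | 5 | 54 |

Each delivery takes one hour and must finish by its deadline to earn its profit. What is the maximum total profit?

Profit order: H=69 C=62 G=60 B=59 F=56 J=54 I=49 D=47 E=42 A=20
Assign: H→slot 3, C→slot 5, G→slot 2, B→slot 1, F skipped, J→slot 4, I skipped, D skipped, E skipped, A skipped.
Slots: [1:B] [2:G] [3:H] [4:J] [5:C]
Profit = 59 + 60 + 69 + 54 + 62 = 304

304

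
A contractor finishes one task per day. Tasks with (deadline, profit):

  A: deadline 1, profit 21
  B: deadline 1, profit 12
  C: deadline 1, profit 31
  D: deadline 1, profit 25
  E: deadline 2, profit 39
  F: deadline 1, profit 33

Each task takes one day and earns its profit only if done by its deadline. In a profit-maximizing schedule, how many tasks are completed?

2

Sort by profit descending; place each in the latest free slot ≤ its deadline.
By profit: E(d2,39), F(d1,33), C(d1,31), D(d1,25), A(d1,21), B(d1,12)
E→slot 2; F→slot 1; C skipped; D skipped; A skipped; B skipped.
2 of 6 scheduled.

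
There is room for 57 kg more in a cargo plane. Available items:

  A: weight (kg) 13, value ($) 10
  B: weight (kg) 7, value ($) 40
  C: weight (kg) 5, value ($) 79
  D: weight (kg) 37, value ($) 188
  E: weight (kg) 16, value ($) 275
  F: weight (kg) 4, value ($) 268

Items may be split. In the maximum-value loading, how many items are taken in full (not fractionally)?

Greedy by value/weight ratio, highest first.
Order: F (268/4=67.00) > E (275/16=17.19) > C (79/5=15.80) > B (40/7=5.71) > D (188/37=5.08) > A (10/13=0.77)
Fill: take F (4 @ 268) → take E (16 @ 275) → take C (5 @ 79) → take B (7 @ 40) → take 25/37 of D → 127.03; 57/57 used.
4 item(s) taken whole; one partial (take 25/37 of D).

4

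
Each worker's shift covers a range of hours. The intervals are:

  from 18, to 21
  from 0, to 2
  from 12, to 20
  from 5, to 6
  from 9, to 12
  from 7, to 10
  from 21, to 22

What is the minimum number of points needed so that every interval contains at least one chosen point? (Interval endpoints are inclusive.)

Process intervals by earliest right end; each time one isn't hit yet, stab at its right endpoint.
Sorted: [0,2] [5,6] [7,10] [9,12] [12,20] [18,21] [21,22]
{[0,2]} hit by 2; {[5,6]} hit by 6; {[7,10],[9,12]} hit by 10; {[12,20],[18,21]} hit by 20; {[21,22]} hit by 22.
Points: 2, 6, 10, 20, 22 (5 total).

5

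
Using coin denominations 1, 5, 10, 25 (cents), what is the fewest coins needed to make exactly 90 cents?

Use the largest denomination that fits, subtract, and repeat.
90 = 3×25 + 1×10 + 1×5
Total coins = 3 + 1 + 1 = 5

5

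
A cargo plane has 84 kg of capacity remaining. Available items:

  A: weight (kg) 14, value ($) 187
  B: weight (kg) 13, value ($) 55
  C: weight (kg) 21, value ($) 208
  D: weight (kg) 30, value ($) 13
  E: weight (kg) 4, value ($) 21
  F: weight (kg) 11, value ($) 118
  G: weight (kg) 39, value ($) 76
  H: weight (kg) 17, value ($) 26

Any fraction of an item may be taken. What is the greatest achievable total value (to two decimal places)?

Ratios (sorted): A 13.36, F 10.73, C 9.90, E 5.25, B 4.23, G 1.95, H 1.53, D 0.43
take A (14 @ 187); take F (11 @ 118); take C (21 @ 208); take E (4 @ 21); take B (13 @ 55); take 21/39 of G → 40.92. Capacity used 84/84.
Total value = 629.92

629.92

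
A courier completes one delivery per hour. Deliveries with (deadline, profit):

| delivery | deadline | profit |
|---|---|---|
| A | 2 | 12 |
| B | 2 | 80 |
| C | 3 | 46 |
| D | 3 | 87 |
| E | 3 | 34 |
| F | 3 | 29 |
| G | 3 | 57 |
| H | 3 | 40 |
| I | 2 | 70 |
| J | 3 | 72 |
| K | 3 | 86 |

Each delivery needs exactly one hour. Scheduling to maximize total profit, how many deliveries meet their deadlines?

3

Take jobs in profit order; each goes to the latest open slot no later than its deadline.
Profit order: D=87 K=86 B=80 J=72 I=70 G=57 C=46 H=40 E=34 F=29 A=12
Assign: D→slot 3, K→slot 2, B→slot 1, J skipped, I skipped, G skipped, C skipped, H skipped, E skipped, F skipped, A skipped.
Slots: [1:B] [2:K] [3:D]
3 of 11 scheduled.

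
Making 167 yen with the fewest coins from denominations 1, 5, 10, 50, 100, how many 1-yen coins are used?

Use the largest denomination that fits, subtract, and repeat.
167 − 1×100→67 − 1×50→17 − 1×10→7 − 1×5→2 − 2×1→0
Count of 1: 2

2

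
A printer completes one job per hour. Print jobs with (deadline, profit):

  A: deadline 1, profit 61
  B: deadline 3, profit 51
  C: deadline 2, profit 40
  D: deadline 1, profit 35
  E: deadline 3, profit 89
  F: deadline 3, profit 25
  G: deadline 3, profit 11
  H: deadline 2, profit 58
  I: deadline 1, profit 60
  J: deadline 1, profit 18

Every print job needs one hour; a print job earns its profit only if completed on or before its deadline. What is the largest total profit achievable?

Sort by profit descending; place each in the latest free slot ≤ its deadline.
By profit: E(d3,89), A(d1,61), I(d1,60), H(d2,58), B(d3,51), C(d2,40), D(d1,35), F(d3,25), J(d1,18), G(d3,11)
E→slot 3; A→slot 1; I skipped; H→slot 2; B skipped; C skipped; D skipped; F skipped; J skipped; G skipped.
Profit = 61 + 58 + 89 = 208

208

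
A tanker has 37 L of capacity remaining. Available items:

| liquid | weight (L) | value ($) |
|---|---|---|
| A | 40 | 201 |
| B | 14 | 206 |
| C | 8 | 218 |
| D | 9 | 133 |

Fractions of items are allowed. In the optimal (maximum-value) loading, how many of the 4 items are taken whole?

3

Sort by value per unit weight and fill in that order.
Order: C (218/8=27.25) > D (133/9=14.78) > B (206/14=14.71) > A (201/40=5.03)
Fill: take C (8 @ 218) → take D (9 @ 133) → take B (14 @ 206) → take 6/40 of A → 30.15; 37/37 used.
3 item(s) taken whole; one partial (take 6/40 of A).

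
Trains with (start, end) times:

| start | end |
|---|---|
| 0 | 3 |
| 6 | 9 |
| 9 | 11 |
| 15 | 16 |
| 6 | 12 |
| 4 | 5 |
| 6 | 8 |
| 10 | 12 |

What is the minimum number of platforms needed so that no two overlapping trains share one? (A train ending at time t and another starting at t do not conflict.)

The answer is the maximum number of intervals overlapping at any instant.
starts: [0, 4, 6, 6, 6, 9, 10, 15]
ends:   [3, 5, 8, 9, 11, 12, 12, 16]
s0→1 e3→0 s4→1 e5→0 s6→1 s6→2 s6→3  — peak 3.

3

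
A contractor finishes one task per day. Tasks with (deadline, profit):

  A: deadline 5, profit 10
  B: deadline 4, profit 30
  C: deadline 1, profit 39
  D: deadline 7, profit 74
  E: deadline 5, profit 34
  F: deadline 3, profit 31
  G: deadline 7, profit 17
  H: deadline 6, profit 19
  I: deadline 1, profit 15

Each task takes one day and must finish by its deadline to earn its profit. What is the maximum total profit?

244

Profit order: D=74 C=39 E=34 F=31 B=30 H=19 G=17 I=15 A=10
Assign: D→slot 7, C→slot 1, E→slot 5, F→slot 3, B→slot 4, H→slot 6, G→slot 2, I skipped, A skipped.
Slots: [1:C] [2:G] [3:F] [4:B] [5:E] [6:H] [7:D]
Profit = 39 + 17 + 31 + 30 + 34 + 19 + 74 = 244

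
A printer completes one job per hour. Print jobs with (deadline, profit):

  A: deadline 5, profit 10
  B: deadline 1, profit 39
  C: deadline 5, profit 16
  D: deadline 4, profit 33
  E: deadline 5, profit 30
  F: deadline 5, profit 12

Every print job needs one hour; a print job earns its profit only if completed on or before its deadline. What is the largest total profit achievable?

Sort by profit descending; place each in the latest free slot ≤ its deadline.
Profit order: B=39 D=33 E=30 C=16 F=12 A=10
Assign: B→slot 1, D→slot 4, E→slot 5, C→slot 3, F→slot 2, A skipped.
Slots: [1:B] [2:F] [3:C] [4:D] [5:E]
Profit = 39 + 12 + 16 + 33 + 30 = 130

130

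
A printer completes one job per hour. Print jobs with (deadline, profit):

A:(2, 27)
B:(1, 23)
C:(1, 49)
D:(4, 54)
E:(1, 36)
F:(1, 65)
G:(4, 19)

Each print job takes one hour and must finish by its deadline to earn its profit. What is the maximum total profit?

165

By profit: F(d1,65), D(d4,54), C(d1,49), E(d1,36), A(d2,27), B(d1,23), G(d4,19)
F→slot 1; D→slot 4; C skipped; E skipped; A→slot 2; B skipped; G→slot 3.
Profit = 65 + 27 + 19 + 54 = 165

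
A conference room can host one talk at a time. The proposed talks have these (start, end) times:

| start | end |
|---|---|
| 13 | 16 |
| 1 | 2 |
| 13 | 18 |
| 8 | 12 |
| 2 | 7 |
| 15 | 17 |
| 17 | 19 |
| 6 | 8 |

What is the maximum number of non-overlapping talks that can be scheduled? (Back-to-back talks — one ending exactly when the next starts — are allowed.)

Greedy by earliest finish: after sorting by end time, pick each interval compatible with the last pick.
By end time: (1,2), (2,7), (6,8), (8,12), (13,16), (15,17), (13,18), (17,19).
Pick (1,2); next start ≥ 2 → (2,7); next start ≥ 7 → (8,12); next start ≥ 12 → (13,16); next start ≥ 16 → (17,19).
Selected 5 talks.

5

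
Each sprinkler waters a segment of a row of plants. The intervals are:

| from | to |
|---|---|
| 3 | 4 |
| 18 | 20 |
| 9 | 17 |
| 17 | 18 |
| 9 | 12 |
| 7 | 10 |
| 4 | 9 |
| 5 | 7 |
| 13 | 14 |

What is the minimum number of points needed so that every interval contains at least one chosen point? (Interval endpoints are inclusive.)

Sort by right endpoint; whenever an interval is uncovered, place a point at its right end.
By right end: [3,4]  [5,7]  [4,9]  [7,10]  [9,12]  [13,14]  [9,17]  [17,18]  [18,20]
[3,4] uncovered → point at 4; [5,7] uncovered → point at 7; [9,12] uncovered → point at 12; [13,14] uncovered → point at 14; [17,18] uncovered → point at 18.
Points: 4, 7, 12, 14, 18 (5 total).

5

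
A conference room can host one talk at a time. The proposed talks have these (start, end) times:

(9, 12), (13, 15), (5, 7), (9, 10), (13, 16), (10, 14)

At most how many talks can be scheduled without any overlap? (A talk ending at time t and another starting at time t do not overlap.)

3

Order by finish time; keep every interval that doesn't clash with the previous kept one.
Sorted by end: (5,7)  (9,10)  (9,12)  (10,14)  (13,15)  (13,16)
take (5,7); take (9,10); skip (9,12); take (10,14); skip (13,15); skip (13,16).
Selected 3 talks.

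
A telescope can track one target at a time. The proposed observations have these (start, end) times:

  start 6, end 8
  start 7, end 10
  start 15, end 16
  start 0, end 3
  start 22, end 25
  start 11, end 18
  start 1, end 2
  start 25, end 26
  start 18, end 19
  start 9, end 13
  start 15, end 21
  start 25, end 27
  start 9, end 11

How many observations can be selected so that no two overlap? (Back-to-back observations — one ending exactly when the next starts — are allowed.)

Greedy by earliest finish: after sorting by end time, pick each interval compatible with the last pick.
By end time: (1,2), (0,3), (6,8), (7,10), (9,11), (9,13), (15,16), (11,18), (18,19), (15,21), (22,25), (25,26), (25,27).
Pick (1,2); next start ≥ 2 → (6,8); next start ≥ 8 → (9,11); next start ≥ 11 → (15,16); next start ≥ 16 → (18,19); next start ≥ 19 → (22,25); next start ≥ 25 → (25,26).
Selected 7 observations.

7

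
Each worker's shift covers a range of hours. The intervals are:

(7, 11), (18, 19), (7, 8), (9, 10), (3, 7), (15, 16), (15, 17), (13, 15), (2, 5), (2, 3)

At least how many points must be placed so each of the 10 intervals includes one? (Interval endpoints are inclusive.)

Sort by right endpoint; whenever an interval is uncovered, place a point at its right end.
By right end: [2,3]  [2,5]  [3,7]  [7,8]  [9,10]  [7,11]  [13,15]  [15,16]  [15,17]  [18,19]
[2,3] uncovered → point at 3; [7,8] uncovered → point at 8; [9,10] uncovered → point at 10; [13,15] uncovered → point at 15; [18,19] uncovered → point at 19.
Points: 3, 8, 10, 15, 19 (5 total).

5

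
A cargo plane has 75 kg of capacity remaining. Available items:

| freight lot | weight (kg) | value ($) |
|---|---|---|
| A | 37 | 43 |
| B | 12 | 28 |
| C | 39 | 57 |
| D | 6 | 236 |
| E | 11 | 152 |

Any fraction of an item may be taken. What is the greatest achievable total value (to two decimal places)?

Ratios (sorted): D 39.33, E 13.82, B 2.33, C 1.46, A 1.16
take D (6 @ 236); take E (11 @ 152); take B (12 @ 28); take C (39 @ 57); take 7/37 of A → 8.14. Capacity used 75/75.
Total value = 481.14

481.14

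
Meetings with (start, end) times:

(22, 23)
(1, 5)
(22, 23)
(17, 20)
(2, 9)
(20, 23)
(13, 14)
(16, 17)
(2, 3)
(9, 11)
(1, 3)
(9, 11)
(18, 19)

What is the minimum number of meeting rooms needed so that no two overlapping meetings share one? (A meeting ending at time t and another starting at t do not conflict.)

starts: [1, 1, 2, 2, 9, 9, 13, 16, 17, 18, 20, 22, 22]
ends:   [3, 3, 5, 9, 11, 11, 14, 17, 19, 20, 23, 23, 23]
s1→1 s1→2 s2→3 s2→4  — peak 4.

4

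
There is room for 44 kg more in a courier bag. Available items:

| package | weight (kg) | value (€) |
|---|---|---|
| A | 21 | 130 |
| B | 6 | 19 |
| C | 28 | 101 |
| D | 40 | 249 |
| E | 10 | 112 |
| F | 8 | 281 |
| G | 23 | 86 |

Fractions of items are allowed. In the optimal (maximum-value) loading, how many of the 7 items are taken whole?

Greedy by value/weight ratio, highest first.
Order: F (281/8=35.12) > E (112/10=11.20) > D (249/40=6.22) > A (130/21=6.19) > G (86/23=3.74) > C (101/28=3.61) > B (19/6=3.17)
Fill: take F (8 @ 281) → take E (10 @ 112) → take 26/40 of D → 161.85; 44/44 used.
2 item(s) taken whole; one partial (take 26/40 of D).

2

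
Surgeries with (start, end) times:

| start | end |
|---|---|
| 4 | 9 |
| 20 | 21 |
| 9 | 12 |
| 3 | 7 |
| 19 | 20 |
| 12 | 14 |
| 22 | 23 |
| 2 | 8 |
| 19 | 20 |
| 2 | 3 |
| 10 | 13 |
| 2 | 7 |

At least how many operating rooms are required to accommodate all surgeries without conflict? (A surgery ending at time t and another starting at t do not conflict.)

Count concurrent intervals with a sweep; the peak is the room count.
Events (time:±→running): 2:+→1 2:+→2 2:+→3 3:-→2 3:+→3 4:+→4 … peak 4.

4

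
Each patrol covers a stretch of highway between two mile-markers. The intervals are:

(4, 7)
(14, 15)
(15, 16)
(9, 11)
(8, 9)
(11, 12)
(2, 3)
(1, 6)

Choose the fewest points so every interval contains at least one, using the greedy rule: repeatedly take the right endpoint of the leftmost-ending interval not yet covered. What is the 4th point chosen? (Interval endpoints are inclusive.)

12

Sort by right endpoint; whenever an interval is uncovered, place a point at its right end.
By right end: [2,3]  [1,6]  [4,7]  [8,9]  [9,11]  [11,12]  [14,15]  [15,16]
[2,3] uncovered → point at 3; [4,7] uncovered → point at 7; [8,9] uncovered → point at 9; [11,12] uncovered → point at 12; [14,15] uncovered → point at 15.
Points: 3, 7, 9, 12, 15 (5 total).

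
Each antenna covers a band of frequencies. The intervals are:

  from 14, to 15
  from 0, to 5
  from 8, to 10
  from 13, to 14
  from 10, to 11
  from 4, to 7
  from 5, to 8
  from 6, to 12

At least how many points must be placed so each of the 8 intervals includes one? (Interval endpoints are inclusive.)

3

Process intervals by earliest right end; each time one isn't hit yet, stab at its right endpoint.
By right end: [0,5]  [4,7]  [5,8]  [8,10]  [10,11]  [6,12]  [13,14]  [14,15]
[0,5] uncovered → point at 5; [8,10] uncovered → point at 10; [13,14] uncovered → point at 14.
Points: 5, 10, 14 (3 total).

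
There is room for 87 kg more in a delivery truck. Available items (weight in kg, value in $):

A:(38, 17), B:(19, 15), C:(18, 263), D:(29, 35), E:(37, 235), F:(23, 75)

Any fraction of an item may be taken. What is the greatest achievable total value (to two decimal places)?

583.86

Greedy by value/weight ratio, highest first.
Ratios (sorted): C 14.61, E 6.35, F 3.26, D 1.21, B 0.79, A 0.45
take C (18 @ 263); take E (37 @ 235); take F (23 @ 75); take 9/29 of D → 10.86. Capacity used 87/87.
Total value = 583.86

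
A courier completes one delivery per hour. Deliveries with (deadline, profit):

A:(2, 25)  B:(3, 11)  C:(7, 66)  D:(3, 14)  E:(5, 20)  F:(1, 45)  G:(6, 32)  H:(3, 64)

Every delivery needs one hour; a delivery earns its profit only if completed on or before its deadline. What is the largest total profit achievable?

Sort by profit descending; place each in the latest free slot ≤ its deadline.
By profit: C(d7,66), H(d3,64), F(d1,45), G(d6,32), A(d2,25), E(d5,20), D(d3,14), B(d3,11)
C→slot 7; H→slot 3; F→slot 1; G→slot 6; A→slot 2; E→slot 5; D skipped; B skipped.
Profit = 45 + 25 + 64 + 20 + 32 + 66 = 252

252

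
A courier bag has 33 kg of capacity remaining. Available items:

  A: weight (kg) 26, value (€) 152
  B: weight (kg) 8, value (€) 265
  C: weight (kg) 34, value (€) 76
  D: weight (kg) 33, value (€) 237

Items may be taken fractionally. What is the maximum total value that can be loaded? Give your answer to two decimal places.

Sort by value per unit weight and fill in that order.
Ratios (sorted): B 33.12, D 7.18, A 5.85, C 2.24
take B (8 @ 265); take 25/33 of D → 179.55. Capacity used 33/33.
Total value = 444.55

444.55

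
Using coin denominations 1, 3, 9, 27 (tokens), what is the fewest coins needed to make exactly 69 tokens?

69 − 2×27→15 − 1×9→6 − 2×3→0
Total coins = 2 + 1 + 2 = 5

5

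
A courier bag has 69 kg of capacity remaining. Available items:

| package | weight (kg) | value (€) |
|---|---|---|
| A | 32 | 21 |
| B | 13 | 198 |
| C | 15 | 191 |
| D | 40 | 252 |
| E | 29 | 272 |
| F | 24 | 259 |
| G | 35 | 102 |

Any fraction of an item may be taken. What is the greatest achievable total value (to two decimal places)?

807.45

Sort by value per unit weight and fill in that order.
Ratios (sorted): B 15.23, C 12.73, F 10.79, E 9.38, D 6.30, G 2.91, A 0.66
take B (13 @ 198); take C (15 @ 191); take F (24 @ 259); take 17/29 of E → 159.45. Capacity used 69/69.
Total value = 807.45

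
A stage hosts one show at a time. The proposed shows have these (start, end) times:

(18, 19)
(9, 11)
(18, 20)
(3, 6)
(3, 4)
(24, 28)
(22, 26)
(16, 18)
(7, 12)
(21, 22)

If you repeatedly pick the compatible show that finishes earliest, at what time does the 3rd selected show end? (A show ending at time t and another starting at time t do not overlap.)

Greedy by earliest finish: after sorting by end time, pick each interval compatible with the last pick.
Sorted by end: (3,4)  (3,6)  (9,11)  (7,12)  (16,18)  (18,19)  (18,20)  (21,22)  (22,26)  (24,28)
take (3,4); take (9,11); skip (7,12); take (16,18); take (18,19); take (21,22); take (22,26).
Selected: (3,4) (9,11) (16,18) (18,19) (21,22) (22,26)

18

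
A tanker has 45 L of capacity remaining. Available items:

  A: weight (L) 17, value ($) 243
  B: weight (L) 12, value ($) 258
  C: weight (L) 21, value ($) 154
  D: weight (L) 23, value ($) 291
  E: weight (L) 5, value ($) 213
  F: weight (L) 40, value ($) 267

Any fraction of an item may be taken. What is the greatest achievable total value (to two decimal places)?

Greedy by value/weight ratio, highest first.
Order: E (213/5=42.60) > B (258/12=21.50) > A (243/17=14.29) > D (291/23=12.65) > C (154/21=7.33) > F (267/40=6.67)
Fill: take E (5 @ 213) → take B (12 @ 258) → take A (17 @ 243) → take 11/23 of D → 139.17; 45/45 used.
Total value = 853.17

853.17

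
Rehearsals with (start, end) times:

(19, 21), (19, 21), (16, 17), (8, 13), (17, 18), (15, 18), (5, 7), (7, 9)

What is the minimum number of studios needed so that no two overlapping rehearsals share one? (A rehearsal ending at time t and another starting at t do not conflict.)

2

The answer is the maximum number of intervals overlapping at any instant.
starts: [5, 7, 8, 15, 16, 17, 19, 19]
ends:   [7, 9, 13, 17, 18, 18, 21, 21]
s5→1 e7→0 s7→1 s8→2  — peak 2.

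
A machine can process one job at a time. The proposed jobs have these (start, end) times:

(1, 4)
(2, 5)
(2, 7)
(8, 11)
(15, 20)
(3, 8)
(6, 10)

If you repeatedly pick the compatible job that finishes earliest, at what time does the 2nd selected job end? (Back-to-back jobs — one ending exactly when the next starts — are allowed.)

By end time: (1,4), (2,5), (2,7), (3,8), (6,10), (8,11), (15,20).
Pick (1,4); next start ≥ 4 → (6,10); next start ≥ 10 → (15,20).
Selected: (1,4) (6,10) (15,20)

10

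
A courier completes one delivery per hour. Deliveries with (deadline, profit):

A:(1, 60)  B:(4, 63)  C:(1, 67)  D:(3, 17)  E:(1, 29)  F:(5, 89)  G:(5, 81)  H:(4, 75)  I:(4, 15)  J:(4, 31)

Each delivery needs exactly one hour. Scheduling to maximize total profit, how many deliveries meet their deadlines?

5

Sort by profit descending; place each in the latest free slot ≤ its deadline.
By profit: F(d5,89), G(d5,81), H(d4,75), C(d1,67), B(d4,63), A(d1,60), J(d4,31), E(d1,29), D(d3,17), I(d4,15)
F→slot 5; G→slot 4; H→slot 3; C→slot 1; B→slot 2; A skipped; J skipped; E skipped; D skipped; I skipped.
5 of 10 scheduled.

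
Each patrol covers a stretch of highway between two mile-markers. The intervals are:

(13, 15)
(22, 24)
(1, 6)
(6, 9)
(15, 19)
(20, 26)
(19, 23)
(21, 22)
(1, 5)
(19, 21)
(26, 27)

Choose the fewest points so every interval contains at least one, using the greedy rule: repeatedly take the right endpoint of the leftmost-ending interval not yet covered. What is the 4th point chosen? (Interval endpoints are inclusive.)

Process intervals by earliest right end; each time one isn't hit yet, stab at its right endpoint.
By right end: [1,5]  [1,6]  [6,9]  [13,15]  [15,19]  [19,21]  [21,22]  [19,23]  [22,24]  [20,26]  [26,27]
[1,5] uncovered → point at 5; [6,9] uncovered → point at 9; [13,15] uncovered → point at 15; [19,21] uncovered → point at 21; [22,24] uncovered → point at 24; [26,27] uncovered → point at 27.
Points: 5, 9, 15, 21, 24, 27 (6 total).

21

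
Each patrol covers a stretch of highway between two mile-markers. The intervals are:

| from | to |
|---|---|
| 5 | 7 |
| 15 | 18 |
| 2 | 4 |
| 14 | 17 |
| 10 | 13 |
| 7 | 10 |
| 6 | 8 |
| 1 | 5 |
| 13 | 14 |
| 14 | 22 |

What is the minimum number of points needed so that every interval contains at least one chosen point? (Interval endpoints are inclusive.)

4

Sort by right endpoint; whenever an interval is uncovered, place a point at its right end.
Sorted: [2,4] [1,5] [5,7] [6,8] [7,10] [10,13] [13,14] [14,17] [15,18] [14,22]
{[2,4],[1,5]} hit by 4; {[5,7],[6,8],[7,10]} hit by 7; {[10,13],[13,14]} hit by 13; {[14,17],[15,18],[14,22]} hit by 17.
Points: 4, 7, 13, 17 (4 total).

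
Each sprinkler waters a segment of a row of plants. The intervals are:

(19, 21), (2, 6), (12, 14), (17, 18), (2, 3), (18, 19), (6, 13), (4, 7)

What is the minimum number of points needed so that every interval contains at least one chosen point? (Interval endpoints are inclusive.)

Process intervals by earliest right end; each time one isn't hit yet, stab at its right endpoint.
By right end: [2,3]  [2,6]  [4,7]  [6,13]  [12,14]  [17,18]  [18,19]  [19,21]
[2,3] uncovered → point at 3; [4,7] uncovered → point at 7; [12,14] uncovered → point at 14; [17,18] uncovered → point at 18; [19,21] uncovered → point at 21.
Points: 3, 7, 14, 18, 21 (5 total).

5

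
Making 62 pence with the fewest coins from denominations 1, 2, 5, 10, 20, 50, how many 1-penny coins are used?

0

Greedy: take as many of the largest coin as possible, then repeat with the remainder.
62 = 1×50 + 1×10 + 1×2
Count of 1: 0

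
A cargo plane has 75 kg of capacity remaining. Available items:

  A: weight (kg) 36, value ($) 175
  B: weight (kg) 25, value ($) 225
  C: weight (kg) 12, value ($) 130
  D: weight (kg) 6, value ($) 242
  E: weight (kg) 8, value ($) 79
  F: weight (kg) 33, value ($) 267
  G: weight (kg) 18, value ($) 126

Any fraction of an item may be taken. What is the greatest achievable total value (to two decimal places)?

870.18

Greedy by value/weight ratio, highest first.
Ratios (sorted): D 40.33, C 10.83, E 9.88, B 9.00, F 8.09, G 7.00, A 4.86
take D (6 @ 242); take C (12 @ 130); take E (8 @ 79); take B (25 @ 225); take 24/33 of F → 194.18. Capacity used 75/75.
Total value = 870.18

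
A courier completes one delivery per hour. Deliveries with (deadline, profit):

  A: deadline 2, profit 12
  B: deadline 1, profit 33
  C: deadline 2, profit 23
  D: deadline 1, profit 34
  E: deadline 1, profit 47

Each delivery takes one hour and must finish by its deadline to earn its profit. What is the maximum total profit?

70

Sort by profit descending; place each in the latest free slot ≤ its deadline.
Profit order: E=47 D=34 B=33 C=23 A=12
Assign: E→slot 1, D skipped, B skipped, C→slot 2, A skipped.
Slots: [1:E] [2:C]
Profit = 47 + 23 = 70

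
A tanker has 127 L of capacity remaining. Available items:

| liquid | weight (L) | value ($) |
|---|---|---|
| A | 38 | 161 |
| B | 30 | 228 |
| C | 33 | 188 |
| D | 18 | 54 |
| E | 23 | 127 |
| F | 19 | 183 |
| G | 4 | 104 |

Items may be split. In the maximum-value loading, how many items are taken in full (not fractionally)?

5

Greedy by value/weight ratio, highest first.
Order: G (104/4=26.00) > F (183/19=9.63) > B (228/30=7.60) > C (188/33=5.70) > E (127/23=5.52) > A (161/38=4.24) > D (54/18=3.00)
Fill: take G (4 @ 104) → take F (19 @ 183) → take B (30 @ 228) → take C (33 @ 188) → take E (23 @ 127) → take 18/38 of A → 76.26; 127/127 used.
5 item(s) taken whole; one partial (take 18/38 of A).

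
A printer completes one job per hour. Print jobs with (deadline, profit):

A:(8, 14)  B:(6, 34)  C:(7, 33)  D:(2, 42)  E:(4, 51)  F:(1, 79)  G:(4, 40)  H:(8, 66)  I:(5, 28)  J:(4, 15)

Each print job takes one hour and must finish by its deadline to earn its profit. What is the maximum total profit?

373

Sort by profit descending; place each in the latest free slot ≤ its deadline.
Profit order: F=79 H=66 E=51 D=42 G=40 B=34 C=33 I=28 J=15 A=14
Assign: F→slot 1, H→slot 8, E→slot 4, D→slot 2, G→slot 3, B→slot 6, C→slot 7, I→slot 5, J skipped, A skipped.
Slots: [1:F] [2:D] [3:G] [4:E] [5:I] [6:B] [7:C] [8:H]
Profit = 79 + 42 + 40 + 51 + 28 + 34 + 33 + 66 = 373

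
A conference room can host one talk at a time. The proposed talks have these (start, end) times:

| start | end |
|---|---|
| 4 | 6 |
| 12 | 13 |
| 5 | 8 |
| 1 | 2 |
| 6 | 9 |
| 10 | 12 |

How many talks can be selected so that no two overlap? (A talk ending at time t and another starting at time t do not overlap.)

Greedy by earliest finish: after sorting by end time, pick each interval compatible with the last pick.
Sorted by end: (1,2)  (4,6)  (5,8)  (6,9)  (10,12)  (12,13)
take (1,2); take (4,6); take (6,9); take (10,12); take (12,13).
Selected 5 talks.

5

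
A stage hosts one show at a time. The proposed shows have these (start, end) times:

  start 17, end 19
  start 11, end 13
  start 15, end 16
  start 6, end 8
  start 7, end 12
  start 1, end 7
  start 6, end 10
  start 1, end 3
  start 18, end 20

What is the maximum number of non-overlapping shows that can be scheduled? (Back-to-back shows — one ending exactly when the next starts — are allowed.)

Sorted by end: (1,3)  (1,7)  (6,8)  (6,10)  (7,12)  (11,13)  (15,16)  (17,19)  (18,20)
take (1,3); take (6,8); skip (6,10); skip (7,12); take (11,13); take (15,16); take (17,19); skip (18,20).
Selected 5 shows.

5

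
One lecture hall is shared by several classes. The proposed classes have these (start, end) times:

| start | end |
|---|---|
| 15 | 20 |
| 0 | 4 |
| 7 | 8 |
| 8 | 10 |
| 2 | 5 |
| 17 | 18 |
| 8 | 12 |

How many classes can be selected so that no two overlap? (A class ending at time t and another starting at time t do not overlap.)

By end time: (0,4), (2,5), (7,8), (8,10), (8,12), (17,18), (15,20).
Pick (0,4); next start ≥ 4 → (7,8); next start ≥ 8 → (8,10); next start ≥ 10 → (17,18).
Selected 4 classes.

4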